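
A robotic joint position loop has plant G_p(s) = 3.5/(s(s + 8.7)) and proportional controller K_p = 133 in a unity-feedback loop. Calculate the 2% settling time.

The closed-loop denominator s² + 8.7s + 465.5 gives ω_n = √465.5 = 21.58 and ζ = 8.7/(2ω_n) = 0.2016.
2% settling time T_s ≈ 4/(ζω_n) = 4/4.35 = 0.92 s.

T_s ≈ 0.92 s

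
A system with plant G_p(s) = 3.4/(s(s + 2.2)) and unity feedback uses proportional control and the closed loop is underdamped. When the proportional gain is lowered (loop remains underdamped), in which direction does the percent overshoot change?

decrease

ζ = 2.2/(2√(3.4K_p)) rises as K_p falls; higher damping means less overshoot.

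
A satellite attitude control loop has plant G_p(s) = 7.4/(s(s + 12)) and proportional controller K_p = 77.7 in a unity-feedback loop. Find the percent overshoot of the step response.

44.4%

From 1 + K_pG_p(s) = 0: s² + 12s + 575 = 0 ⇒ ω_n = 23.98, ζ = 0.2502.
%OS = 100·exp(−πζ/√(1−ζ²)) = 100·exp(−π·0.2502/√0.9374) = 44.4%.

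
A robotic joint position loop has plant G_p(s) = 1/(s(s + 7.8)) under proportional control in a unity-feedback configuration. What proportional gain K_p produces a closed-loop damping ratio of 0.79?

Closed-loop characteristic equation: s² + 7.8s + K_p·1 = 0.
So ω_n = √(1K_p) and 2ζω_n = 7.8, giving ζ = 7.8/(2√(1K_p)).
Setting ζ = 0.79: √(1K_p) = 7.8/(2·0.79) = 4.937, so K_p = 24.37/1 = 24.4.

K_p = 24.4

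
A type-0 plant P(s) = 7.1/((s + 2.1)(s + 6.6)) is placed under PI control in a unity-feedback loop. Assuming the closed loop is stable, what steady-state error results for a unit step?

The PI controller's integrator makes the forward path type 1, so e_ss to a step is zero.

0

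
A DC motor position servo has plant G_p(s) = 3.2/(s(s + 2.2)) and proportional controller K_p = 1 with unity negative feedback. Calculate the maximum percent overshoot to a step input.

8.63%

From 1 + K_pG_p(s) = 0: s² + 2.2s + 3.2 = 0 ⇒ ω_n = 1.789, ζ = 0.6149.
%OS = 100·exp(−πζ/√(1−ζ²)) = 100·exp(−π·0.6149/√0.6219) = 8.63%.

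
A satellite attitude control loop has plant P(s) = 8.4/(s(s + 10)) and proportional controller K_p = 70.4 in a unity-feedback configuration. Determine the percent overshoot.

51.7%

Closed-loop characteristic equation: s² + 10s + 591.4 = 0, so ω_n = 24.32 rad/s and ζ = 10/(2·24.32) = 0.2056.
%OS = 100·exp(−πζ/√(1−ζ²)) = 100·exp(−π·0.2056/√0.9577) = 51.7%.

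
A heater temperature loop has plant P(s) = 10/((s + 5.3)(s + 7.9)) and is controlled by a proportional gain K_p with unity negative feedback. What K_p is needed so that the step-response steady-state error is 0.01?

K_p = 415

Steady-state error for a unit step on this type-0 loop is 1/(1 + K_p·P(0)).
P(0) = 0.2388. Require 1/(1 + K_p·0.2388) = 0.01, so 1 + 0.2388·K_p = 100.
K_p = (100 − 1)/0.2388 = 415.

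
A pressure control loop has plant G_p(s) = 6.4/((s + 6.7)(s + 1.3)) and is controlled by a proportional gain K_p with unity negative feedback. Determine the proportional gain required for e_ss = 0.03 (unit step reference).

For a type-0 loop with proportional control, e_ss = 1/(1 + K_p·G_p(0)).
G_p(0) = 0.7348. Require 1/(1 + K_p·0.7348) = 0.03, so 1 + 0.7348·K_p = 33.33.
K_p = (33.33 − 1)/0.7348 = 44.

K_p = 44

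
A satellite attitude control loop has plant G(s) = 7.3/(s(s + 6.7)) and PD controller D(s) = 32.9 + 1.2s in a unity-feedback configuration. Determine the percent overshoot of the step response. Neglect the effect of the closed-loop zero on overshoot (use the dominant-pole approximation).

Forward path: (32.9 + 1.2s)·7.3/(s(s+6.7)). The closed-loop characteristic equation is s² + (6.7 + 7.3·1.2)s + 7.3·32.9 = 0.
That is s² + 15.46s + 240.2 = 0, so ω_n = 15.5 rad/s and ζ = 15.46/(2·15.5) = 0.4988.
%OS = 100·exp(−πζ/√(1−ζ²)) = 16.4%.

16.4%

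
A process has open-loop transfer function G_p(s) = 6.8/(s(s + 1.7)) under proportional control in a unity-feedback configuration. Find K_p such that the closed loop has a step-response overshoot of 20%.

From %OS = 100·exp(−πζ/√(1−ζ²)) = 20%, ζ = −ln(0.2)/√(π²+ln²(0.2)) = 0.4559.
Characteristic equation s² + 1.7s + 6.8K_p = 0 gives ζ = 1.7/(2√(6.8K_p)).
Setting ζ = 0.4559: √(6.8K_p) = 1.7/(2·0.4559) = 1.864, so K_p = 3.475/6.8 = 0.511.

K_p = 0.511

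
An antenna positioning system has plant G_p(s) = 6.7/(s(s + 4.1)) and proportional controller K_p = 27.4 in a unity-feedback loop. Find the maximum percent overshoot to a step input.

61.8%

From 1 + K_pG_p(s) = 0: s² + 4.1s + 183.6 = 0 ⇒ ω_n = 13.55, ζ = 0.1513.
%OS = 100·exp(−πζ/√(1−ζ²)) = 100·exp(−π·0.1513/√0.9771) = 61.8%.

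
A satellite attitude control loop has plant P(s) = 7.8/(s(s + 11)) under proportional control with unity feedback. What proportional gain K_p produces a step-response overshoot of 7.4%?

K_p = 9.52

From %OS = 100·exp(−πζ/√(1−ζ²)) = 7.4%, ζ = −ln(0.074)/√(π²+ln²(0.074)) = 0.6381.
Characteristic equation s² + 11s + 7.8K_p = 0 gives ζ = 11/(2√(7.8K_p)).
Setting ζ = 0.6381: √(7.8K_p) = 11/(2·0.6381) = 8.619, so K_p = 74.29/7.8 = 9.52.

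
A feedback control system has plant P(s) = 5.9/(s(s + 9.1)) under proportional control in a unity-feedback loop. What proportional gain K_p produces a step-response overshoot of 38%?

From %OS = 100·exp(−πζ/√(1−ζ²)) = 38%, ζ = −ln(0.38)/√(π²+ln²(0.38)) = 0.2943.
Characteristic equation s² + 9.1s + 5.9K_p = 0 gives ζ = 9.1/(2√(5.9K_p)).
Setting ζ = 0.2943: √(5.9K_p) = 9.1/(2·0.2943) = 15.46, so K_p = 238.9/5.9 = 40.5.

K_p = 40.5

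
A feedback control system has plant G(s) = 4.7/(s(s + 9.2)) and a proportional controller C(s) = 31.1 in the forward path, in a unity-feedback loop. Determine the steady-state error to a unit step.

0

The open loop C(s)G(s) has a pole at the origin (type 1), so the static position error constant is infinite and e_ss = 1/(1+∞) = 0.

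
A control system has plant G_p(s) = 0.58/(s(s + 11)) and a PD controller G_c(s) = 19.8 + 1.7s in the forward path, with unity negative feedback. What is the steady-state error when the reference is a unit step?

0

The open loop G_c(s)G_p(s) has a pole at the origin (type 1), so the static position error constant is infinite and e_ss = 1/(1+∞) = 0.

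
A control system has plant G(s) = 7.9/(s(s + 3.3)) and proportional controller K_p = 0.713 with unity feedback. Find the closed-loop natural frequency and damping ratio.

ω_n = 2.37 rad/s, ζ = 0.695

With unity feedback the closed-loop characteristic equation is s² + 3.3s + 0.713·7.9 = s² + 3.3s + 5.633 = 0.
Matching s² + 2ζω_n s + ω_n²: ω_n = √5.633 = 2.373 rad/s and 2ζω_n = 3.3, so ζ = 3.3/(2·2.373) = 0.695.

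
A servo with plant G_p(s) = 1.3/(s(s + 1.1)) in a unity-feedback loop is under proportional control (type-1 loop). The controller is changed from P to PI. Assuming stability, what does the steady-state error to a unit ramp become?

The integrator raises the loop to type 2, so K_v → ∞ and e_ss to a ramp is zero.

0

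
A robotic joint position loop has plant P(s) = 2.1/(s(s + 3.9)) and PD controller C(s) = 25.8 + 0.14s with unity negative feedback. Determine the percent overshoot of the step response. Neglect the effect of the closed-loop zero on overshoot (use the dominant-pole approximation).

39.3%

Forward path: (25.8 + 0.14s)·2.1/(s(s+3.9)). The closed-loop characteristic equation is s² + (3.9 + 2.1·0.14)s + 2.1·25.8 = 0.
That is s² + 4.194s + 54.18 = 0, so ω_n = 7.361 rad/s and ζ = 4.194/(2·7.361) = 0.2849.
%OS = 100·exp(−πζ/√(1−ζ²)) = 39.3%.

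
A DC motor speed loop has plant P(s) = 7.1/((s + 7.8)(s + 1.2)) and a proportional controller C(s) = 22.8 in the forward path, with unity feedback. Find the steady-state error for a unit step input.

0.0547

The loop is type 0. Static position error constant K_pos = C(0)·P(0) = 22.8·0.7585 = 17.29.
Steady-state error to a unit step: e_ss = 1/(1+K_pos) = 1/18.29 = 0.0547.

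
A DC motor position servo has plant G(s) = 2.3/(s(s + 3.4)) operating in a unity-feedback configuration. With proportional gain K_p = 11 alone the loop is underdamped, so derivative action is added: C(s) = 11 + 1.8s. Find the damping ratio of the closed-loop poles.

ζ = 0.75

Forward path: (11 + 1.8s)·2.3/(s(s+3.4)). The closed-loop characteristic equation is s² + (3.4 + 2.3·1.8)s + 2.3·11 = 0.
That is s² + 7.54s + 25.3 = 0, so ω_n = 5.03 rad/s and ζ = 7.54/(2·5.03) = 0.7495.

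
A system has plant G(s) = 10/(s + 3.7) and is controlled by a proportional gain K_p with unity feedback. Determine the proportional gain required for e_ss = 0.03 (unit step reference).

The loop is type 0, so e_ss(step) = 1/(1 + K_pos) with K_pos = K_p·G(0).
G(0) = 2.703. Require 1/(1 + K_p·2.703) = 0.03, so 1 + 2.703·K_p = 33.33.
K_p = (33.33 − 1)/2.703 = 12.

K_p = 12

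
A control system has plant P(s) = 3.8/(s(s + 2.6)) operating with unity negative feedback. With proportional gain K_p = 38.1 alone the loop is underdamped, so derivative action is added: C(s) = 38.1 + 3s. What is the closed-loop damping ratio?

Forward path: (38.1 + 3s)·3.8/(s(s+2.6)). The closed-loop characteristic equation is s² + (2.6 + 3.8·3)s + 3.8·38.1 = 0.
That is s² + 14s + 144.8 = 0, so ω_n = 12.03 rad/s and ζ = 14/(2·12.03) = 0.5818.

ζ = 0.582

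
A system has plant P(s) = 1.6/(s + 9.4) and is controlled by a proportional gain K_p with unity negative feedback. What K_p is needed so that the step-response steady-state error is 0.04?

K_p = 141

The loop is type 0, so e_ss(step) = 1/(1 + K_pos) with K_pos = K_p·P(0).
P(0) = 0.1702. Require 1/(1 + K_p·0.1702) = 0.04, so 1 + 0.1702·K_p = 25.
K_p = (25 − 1)/0.1702 = 141.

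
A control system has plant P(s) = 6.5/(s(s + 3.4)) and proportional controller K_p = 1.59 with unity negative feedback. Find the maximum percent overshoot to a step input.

The closed-loop denominator s² + 3.4s + 10.34 gives ω_n = √10.34 = 3.215 and ζ = 3.4/(2ω_n) = 0.5288.
%OS = 100·exp(−πζ/√(1−ζ²)) = 100·exp(−π·0.5288/√0.7204) = 14.1%.

14.1%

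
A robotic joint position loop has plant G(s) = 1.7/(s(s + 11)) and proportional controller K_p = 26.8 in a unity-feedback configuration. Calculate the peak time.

T_p = 0.803 s

From 1 + K_pG(s) = 0: s² + 11s + 45.56 = 0 ⇒ ω_n = 6.75, ζ = 0.8148.
Damped frequency ω_d = ω_n√(1−ζ²) = 3.913 rad/s, so peak time T_p = π/ω_d = 0.803 s.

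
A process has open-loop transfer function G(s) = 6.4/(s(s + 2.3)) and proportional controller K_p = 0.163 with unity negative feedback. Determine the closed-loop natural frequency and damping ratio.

With unity feedback the closed-loop characteristic equation is s² + 2.3s + 0.163·6.4 = s² + 2.3s + 1.043 = 0.
So ω_n² = 1.043 ⇒ ω_n = 1.021 rad/s, and ζ = 2.3/(2ω_n) = 1.13.

ω_n = 1.02 rad/s, ζ = 1.13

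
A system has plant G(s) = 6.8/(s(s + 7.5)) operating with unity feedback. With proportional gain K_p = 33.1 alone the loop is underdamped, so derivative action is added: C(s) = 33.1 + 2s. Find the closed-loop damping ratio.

Forward path: (33.1 + 2s)·6.8/(s(s+7.5)). The closed-loop characteristic equation is s² + (7.5 + 6.8·2)s + 6.8·33.1 = 0.
That is s² + 21.1s + 225.1 = 0, so ω_n = 15 rad/s and ζ = 21.1/(2·15) = 0.7032.

ζ = 0.703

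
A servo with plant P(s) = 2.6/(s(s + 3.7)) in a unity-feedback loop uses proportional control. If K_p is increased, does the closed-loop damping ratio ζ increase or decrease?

ζ = 3.7/(2√(2.6K_p)); increasing K_p raises the denominator, so ζ falls.

decrease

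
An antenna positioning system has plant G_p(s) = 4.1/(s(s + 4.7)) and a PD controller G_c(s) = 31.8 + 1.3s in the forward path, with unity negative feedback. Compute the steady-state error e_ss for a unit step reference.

0

The open loop G_c(s)G_p(s) has a pole at the origin (type 1), so the static position error constant is infinite and e_ss = 1/(1+∞) = 0.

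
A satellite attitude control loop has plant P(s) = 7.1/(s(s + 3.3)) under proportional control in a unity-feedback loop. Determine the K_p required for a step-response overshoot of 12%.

From %OS = 100·exp(−πζ/√(1−ζ²)) = 12%, ζ = −ln(0.12)/√(π²+ln²(0.12)) = 0.5594.
Characteristic equation s² + 3.3s + 7.1K_p = 0 gives ζ = 3.3/(2√(7.1K_p)).
Setting ζ = 0.5594: √(7.1K_p) = 3.3/(2·0.5594) = 2.95, so K_p = 8.7/7.1 = 1.23.

K_p = 1.23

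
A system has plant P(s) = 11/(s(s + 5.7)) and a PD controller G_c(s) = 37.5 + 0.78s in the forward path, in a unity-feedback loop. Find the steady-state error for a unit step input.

The open loop G_c(s)P(s) has a pole at the origin (type 1), so the static position error constant is infinite and e_ss = 1/(1+∞) = 0.

0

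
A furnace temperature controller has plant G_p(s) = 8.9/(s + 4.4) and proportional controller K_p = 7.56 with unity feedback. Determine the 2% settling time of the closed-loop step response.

T_s ≈ 0.0558 s

Closed-loop transfer function: T(s) = K_p·G_p(s)/(1 + K_p·G_p(s)) = 67.28/(s + 4.4 + 67.28) = 67.28/(s + 71.68).
Time constant τ = 1/71.68 = 0.01395 s, so the 2% settling time is about 4τ = 0.0558 s.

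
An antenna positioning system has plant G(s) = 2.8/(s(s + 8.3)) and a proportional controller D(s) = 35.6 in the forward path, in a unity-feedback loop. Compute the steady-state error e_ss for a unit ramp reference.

The loop has one pole at the origin (type 1). Velocity error constant K_v = lim_{s→0} s·D(s)G(s) = 35.6·2.8/8.3 = 12.01.
Steady-state error to a unit ramp: e_ss = 1/K_v = 0.0833.

0.0833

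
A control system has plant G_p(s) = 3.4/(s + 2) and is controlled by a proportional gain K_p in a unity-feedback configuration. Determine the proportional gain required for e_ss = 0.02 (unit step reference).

The loop is type 0, so e_ss(step) = 1/(1 + K_pos) with K_pos = K_p·G_p(0).
G_p(0) = 1.7. Require 1/(1 + K_p·1.7) = 0.02, so 1 + 1.7·K_p = 50.
K_p = (50 − 1)/1.7 = 28.8.

K_p = 28.8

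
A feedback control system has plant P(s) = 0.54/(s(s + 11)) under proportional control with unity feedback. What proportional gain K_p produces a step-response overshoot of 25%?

K_p = 344

From %OS = 100·exp(−πζ/√(1−ζ²)) = 25%, ζ = −ln(0.25)/√(π²+ln²(0.25)) = 0.4037.
Characteristic equation s² + 11s + 0.54K_p = 0 gives ζ = 11/(2√(0.54K_p)).
Setting ζ = 0.4037: √(0.54K_p) = 11/(2·0.4037) = 13.62, so K_p = 185.6/0.54 = 344.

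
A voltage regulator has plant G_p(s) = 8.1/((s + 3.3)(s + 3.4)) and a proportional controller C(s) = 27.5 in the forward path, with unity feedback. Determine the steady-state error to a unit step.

0.048

The loop is type 0. Static position error constant K_pos = C(0)·G_p(0) = 27.5·0.7219 = 19.85.
Steady-state error to a unit step: e_ss = 1/(1+K_pos) = 1/20.85 = 0.048.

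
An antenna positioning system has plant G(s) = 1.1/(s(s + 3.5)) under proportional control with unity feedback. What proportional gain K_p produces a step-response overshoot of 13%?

From %OS = 100·exp(−πζ/√(1−ζ²)) = 13%, ζ = −ln(0.13)/√(π²+ln²(0.13)) = 0.5446.
Characteristic equation s² + 3.5s + 1.1K_p = 0 gives ζ = 3.5/(2√(1.1K_p)).
Setting ζ = 0.5446: √(1.1K_p) = 3.5/(2·0.5446) = 3.213, so K_p = 10.32/1.1 = 9.39.

K_p = 9.39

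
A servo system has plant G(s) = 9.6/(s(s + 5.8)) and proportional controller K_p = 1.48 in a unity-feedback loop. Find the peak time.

From 1 + K_pG(s) = 0: s² + 5.8s + 14.21 = 0 ⇒ ω_n = 3.769, ζ = 0.7694.
Damped frequency ω_d = ω_n√(1−ζ²) = 2.408 rad/s, so peak time T_p = π/ω_d = 1.3 s.

T_p = 1.3 s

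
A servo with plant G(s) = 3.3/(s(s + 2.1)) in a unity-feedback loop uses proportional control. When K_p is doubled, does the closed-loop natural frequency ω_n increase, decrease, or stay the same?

increase

ω_n = √(3.3·K_p), which grows with K_p.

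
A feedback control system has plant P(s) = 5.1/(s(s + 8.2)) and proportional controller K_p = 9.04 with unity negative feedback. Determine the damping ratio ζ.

With unity feedback the closed-loop characteristic equation is s² + 8.2s + 9.04·5.1 = s² + 8.2s + 46.1 = 0.
So ω_n² = 46.1 ⇒ ω_n = 6.79 rad/s, and ζ = 8.2/(2ω_n) = 0.604.

ζ = 0.604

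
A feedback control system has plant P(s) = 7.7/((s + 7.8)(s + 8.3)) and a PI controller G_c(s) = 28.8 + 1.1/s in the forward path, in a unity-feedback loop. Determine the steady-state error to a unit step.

0

The open loop G_c(s)P(s) has a pole at the origin (type 1), so the static position error constant is infinite and e_ss = 1/(1+∞) = 0.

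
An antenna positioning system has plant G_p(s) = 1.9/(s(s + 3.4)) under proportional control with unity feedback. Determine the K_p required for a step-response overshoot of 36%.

K_p = 15.9

From %OS = 100·exp(−πζ/√(1−ζ²)) = 36%, ζ = −ln(0.36)/√(π²+ln²(0.36)) = 0.3093.
Characteristic equation s² + 3.4s + 1.9K_p = 0 gives ζ = 3.4/(2√(1.9K_p)).
Setting ζ = 0.3093: √(1.9K_p) = 3.4/(2·0.3093) = 5.497, so K_p = 30.22/1.9 = 15.9.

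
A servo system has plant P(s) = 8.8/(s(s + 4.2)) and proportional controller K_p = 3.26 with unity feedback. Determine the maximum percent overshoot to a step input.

26.2%

Closed-loop characteristic equation: s² + 4.2s + 28.69 = 0, so ω_n = 5.356 rad/s and ζ = 4.2/(2·5.356) = 0.3921.
%OS = 100·exp(−πζ/√(1−ζ²)) = 100·exp(−π·0.3921/√0.8463) = 26.2%.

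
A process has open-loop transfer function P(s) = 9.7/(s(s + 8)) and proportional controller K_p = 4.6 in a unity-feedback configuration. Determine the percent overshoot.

9.55%

The closed-loop denominator s² + 8s + 44.62 gives ω_n = √44.62 = 6.68 and ζ = 8/(2ω_n) = 0.5988.
%OS = 100·exp(−πζ/√(1−ζ²)) = 100·exp(−π·0.5988/√0.6414) = 9.55%.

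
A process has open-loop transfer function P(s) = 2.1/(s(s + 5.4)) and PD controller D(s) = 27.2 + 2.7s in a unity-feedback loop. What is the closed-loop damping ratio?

Forward path: (27.2 + 2.7s)·2.1/(s(s+5.4)). The closed-loop characteristic equation is s² + (5.4 + 2.1·2.7)s + 2.1·27.2 = 0.
That is s² + 11.07s + 57.12 = 0, so ω_n = 7.558 rad/s and ζ = 11.07/(2·7.558) = 0.7324.

ζ = 0.732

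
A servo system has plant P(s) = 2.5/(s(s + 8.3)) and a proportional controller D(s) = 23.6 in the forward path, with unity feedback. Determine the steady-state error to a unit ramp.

The loop has one pole at the origin (type 1). Velocity error constant K_v = lim_{s→0} s·D(s)P(s) = 23.6·2.5/8.3 = 7.108.
Steady-state error to a unit ramp: e_ss = 1/K_v = 0.141.

0.141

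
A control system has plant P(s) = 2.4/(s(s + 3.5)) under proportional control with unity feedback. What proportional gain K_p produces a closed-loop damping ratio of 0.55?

K_p = 4.22

Closed-loop characteristic equation: s² + 3.5s + K_p·2.4 = 0.
So ω_n = √(2.4K_p) and 2ζω_n = 3.5, giving ζ = 3.5/(2√(2.4K_p)).
Setting ζ = 0.55: √(2.4K_p) = 3.5/(2·0.55) = 3.182, so K_p = 10.12/2.4 = 4.22.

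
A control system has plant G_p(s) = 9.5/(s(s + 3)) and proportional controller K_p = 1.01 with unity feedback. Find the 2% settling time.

Closed-loop characteristic equation: s² + 3s + 9.595 = 0, so ω_n = 3.098 rad/s and ζ = 3/(2·3.098) = 0.4842.
2% settling time T_s ≈ 4/(ζω_n) = 4/1.5 = 2.67 s.

T_s ≈ 2.67 s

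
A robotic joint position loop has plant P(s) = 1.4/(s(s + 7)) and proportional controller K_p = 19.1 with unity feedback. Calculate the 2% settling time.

T_s ≈ 1.14 s

Closed-loop characteristic equation: s² + 7s + 26.74 = 0, so ω_n = 5.171 rad/s and ζ = 7/(2·5.171) = 0.6768.
2% settling time T_s ≈ 4/(ζω_n) = 4/3.5 = 1.14 s.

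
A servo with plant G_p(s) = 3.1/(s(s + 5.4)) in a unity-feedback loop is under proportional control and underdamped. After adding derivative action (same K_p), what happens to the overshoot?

decrease

With PD the characteristic equation becomes s² + (a + K·K_d)s + K·K_p = 0; the damping term grows, ζ rises, overshoot falls.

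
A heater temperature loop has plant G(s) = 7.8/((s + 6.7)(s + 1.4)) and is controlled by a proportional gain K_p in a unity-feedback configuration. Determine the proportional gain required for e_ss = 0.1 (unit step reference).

K_p = 10.8

The loop is type 0, so e_ss(step) = 1/(1 + K_pos) with K_pos = K_p·G(0).
G(0) = 0.8316. Require 1/(1 + K_p·0.8316) = 0.1, so 1 + 0.8316·K_p = 10.
K_p = (10 − 1)/0.8316 = 10.8.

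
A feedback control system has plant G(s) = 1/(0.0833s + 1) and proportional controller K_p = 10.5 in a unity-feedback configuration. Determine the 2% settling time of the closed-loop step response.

Closed loop: T(s) = K_p·G/(1+K_p·G) = 10.5/(0.0833s + 1 + 10.5), with pole at s = −(1 + 10.5)/0.0833 = −138.1.
τ = 1/138.1 = 0.007243 s, so 2% settling time ≈ 4τ = 0.029 s.

T_s ≈ 0.029 s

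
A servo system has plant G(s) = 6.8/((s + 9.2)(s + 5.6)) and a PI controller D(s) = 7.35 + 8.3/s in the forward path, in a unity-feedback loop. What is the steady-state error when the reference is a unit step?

The open loop D(s)G(s) has a pole at the origin (type 1), so the static position error constant is infinite and e_ss = 1/(1+∞) = 0.

0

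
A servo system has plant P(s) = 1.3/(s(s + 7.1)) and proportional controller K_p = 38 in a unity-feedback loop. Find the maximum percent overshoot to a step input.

The closed-loop denominator s² + 7.1s + 49.4 gives ω_n = √49.4 = 7.029 and ζ = 7.1/(2ω_n) = 0.5051.
%OS = 100·exp(−πζ/√(1−ζ²)) = 100·exp(−π·0.5051/√0.7449) = 15.9%.

15.9%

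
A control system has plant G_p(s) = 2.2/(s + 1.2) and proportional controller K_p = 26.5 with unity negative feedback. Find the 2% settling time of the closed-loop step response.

T_s ≈ 0.0672 s

Closed-loop transfer function: T(s) = K_p·G_p(s)/(1 + K_p·G_p(s)) = 58.3/(s + 1.2 + 58.3) = 58.3/(s + 59.5).
Time constant τ = 1/59.5 = 0.01681 s, so the 2% settling time is about 4τ = 0.0672 s.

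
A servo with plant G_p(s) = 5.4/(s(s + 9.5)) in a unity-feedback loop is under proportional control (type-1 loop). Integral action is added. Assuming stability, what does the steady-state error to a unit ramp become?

0

The integrator raises the loop to type 2, so K_v → ∞ and e_ss to a ramp is zero.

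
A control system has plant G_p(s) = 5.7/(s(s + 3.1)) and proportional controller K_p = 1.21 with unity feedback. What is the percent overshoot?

From 1 + K_pG_p(s) = 0: s² + 3.1s + 6.897 = 0 ⇒ ω_n = 2.626, ζ = 0.5902.
%OS = 100·exp(−πζ/√(1−ζ²)) = 100·exp(−π·0.5902/√0.6517) = 10.1%.

10.1%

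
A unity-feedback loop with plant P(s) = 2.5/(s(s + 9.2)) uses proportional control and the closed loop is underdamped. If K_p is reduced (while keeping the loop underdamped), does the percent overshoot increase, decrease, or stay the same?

ζ = 9.2/(2√(2.5K_p)) rises as K_p falls; higher damping means less overshoot.

decrease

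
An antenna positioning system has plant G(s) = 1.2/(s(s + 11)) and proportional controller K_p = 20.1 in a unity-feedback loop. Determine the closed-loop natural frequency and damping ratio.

With unity feedback the closed-loop characteristic equation is s² + 11s + 20.1·1.2 = s² + 11s + 24.12 = 0.
So ω_n² = 24.12 ⇒ ω_n = 4.911 rad/s, and ζ = 11/(2ω_n) = 1.12.

ω_n = 4.91 rad/s, ζ = 1.12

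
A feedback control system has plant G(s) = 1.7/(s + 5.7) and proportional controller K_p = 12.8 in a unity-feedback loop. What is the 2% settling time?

Closed-loop transfer function: T(s) = K_p·G(s)/(1 + K_p·G(s)) = 21.76/(s + 5.7 + 21.76) = 21.76/(s + 27.46).
Time constant τ = 1/27.46 = 0.03642 s, so the 2% settling time is about 4τ = 0.146 s.

T_s ≈ 0.146 s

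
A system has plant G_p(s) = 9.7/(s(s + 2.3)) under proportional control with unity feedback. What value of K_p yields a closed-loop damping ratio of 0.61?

Closed-loop characteristic equation: s² + 2.3s + K_p·9.7 = 0.
So ω_n = √(9.7K_p) and 2ζω_n = 2.3, giving ζ = 2.3/(2√(9.7K_p)).
Setting ζ = 0.61: √(9.7K_p) = 2.3/(2·0.61) = 1.885, so K_p = 3.554/9.7 = 0.366.

K_p = 0.366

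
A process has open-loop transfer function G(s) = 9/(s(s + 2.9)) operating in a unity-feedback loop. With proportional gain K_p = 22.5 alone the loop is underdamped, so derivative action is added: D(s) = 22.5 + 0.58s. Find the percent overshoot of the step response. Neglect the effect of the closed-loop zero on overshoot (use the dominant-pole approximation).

Forward path: (22.5 + 0.58s)·9/(s(s+2.9)). The closed-loop characteristic equation is s² + (2.9 + 9·0.58)s + 9·22.5 = 0.
That is s² + 8.12s + 202.5 = 0, so ω_n = 14.23 rad/s and ζ = 8.12/(2·14.23) = 0.2853.
%OS = 100·exp(−πζ/√(1−ζ²)) = 39.3%.

39.3%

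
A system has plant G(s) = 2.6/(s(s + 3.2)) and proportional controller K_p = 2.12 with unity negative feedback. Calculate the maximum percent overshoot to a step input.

Closed-loop characteristic equation: s² + 3.2s + 5.512 = 0, so ω_n = 2.348 rad/s and ζ = 3.2/(2·2.348) = 0.6815.
%OS = 100·exp(−πζ/√(1−ζ²)) = 100·exp(−π·0.6815/√0.5356) = 5.36%.

5.36%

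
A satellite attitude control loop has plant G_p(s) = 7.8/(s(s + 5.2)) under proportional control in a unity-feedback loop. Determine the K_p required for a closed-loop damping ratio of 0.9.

K_p = 1.07

Closed-loop characteristic equation: s² + 5.2s + K_p·7.8 = 0.
So ω_n = √(7.8K_p) and 2ζω_n = 5.2, giving ζ = 5.2/(2√(7.8K_p)).
Setting ζ = 0.9: √(7.8K_p) = 5.2/(2·0.9) = 2.889, so K_p = 8.346/7.8 = 1.07.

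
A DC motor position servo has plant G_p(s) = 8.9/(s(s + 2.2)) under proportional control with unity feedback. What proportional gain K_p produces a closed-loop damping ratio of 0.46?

K_p = 0.643

Closed-loop characteristic equation: s² + 2.2s + K_p·8.9 = 0.
So ω_n = √(8.9K_p) and 2ζω_n = 2.2, giving ζ = 2.2/(2√(8.9K_p)).
Setting ζ = 0.46: √(8.9K_p) = 2.2/(2·0.46) = 2.391, so K_p = 5.718/8.9 = 0.643.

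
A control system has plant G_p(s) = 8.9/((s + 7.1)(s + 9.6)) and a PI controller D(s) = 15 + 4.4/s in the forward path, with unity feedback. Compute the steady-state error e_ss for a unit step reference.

The open loop D(s)G_p(s) has a pole at the origin (type 1), so the static position error constant is infinite and e_ss = 1/(1+∞) = 0.

0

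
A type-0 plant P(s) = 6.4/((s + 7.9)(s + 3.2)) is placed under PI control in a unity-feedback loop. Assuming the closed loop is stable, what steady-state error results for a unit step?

The PI controller's integrator makes the forward path type 1, so e_ss to a step is zero.

0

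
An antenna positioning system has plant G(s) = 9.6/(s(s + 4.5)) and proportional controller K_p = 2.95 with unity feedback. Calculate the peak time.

The closed-loop denominator s² + 4.5s + 28.32 gives ω_n = √28.32 = 5.322 and ζ = 4.5/(2ω_n) = 0.4228.
Damped frequency ω_d = ω_n√(1−ζ²) = 4.823 rad/s, so peak time T_p = π/ω_d = 0.651 s.

T_p = 0.651 s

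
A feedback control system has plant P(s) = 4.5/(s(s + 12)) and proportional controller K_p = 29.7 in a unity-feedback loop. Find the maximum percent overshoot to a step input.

Closed-loop characteristic equation: s² + 12s + 133.7 = 0, so ω_n = 11.56 rad/s and ζ = 12/(2·11.56) = 0.519.
%OS = 100·exp(−πζ/√(1−ζ²)) = 100·exp(−π·0.519/√0.7306) = 14.8%.

14.8%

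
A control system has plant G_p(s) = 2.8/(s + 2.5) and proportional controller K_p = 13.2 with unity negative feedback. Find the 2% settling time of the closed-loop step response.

T_s ≈ 0.101 s

Closed-loop transfer function: T(s) = K_p·G_p(s)/(1 + K_p·G_p(s)) = 36.96/(s + 2.5 + 36.96) = 36.96/(s + 39.46).
Time constant τ = 1/39.46 = 0.02534 s, so the 2% settling time is about 4τ = 0.101 s.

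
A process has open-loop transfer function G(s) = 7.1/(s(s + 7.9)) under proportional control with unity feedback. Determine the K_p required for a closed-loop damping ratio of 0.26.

Closed-loop characteristic equation: s² + 7.9s + K_p·7.1 = 0.
So ω_n = √(7.1K_p) and 2ζω_n = 7.9, giving ζ = 7.9/(2√(7.1K_p)).
Setting ζ = 0.26: √(7.1K_p) = 7.9/(2·0.26) = 15.19, so K_p = 230.8/7.1 = 32.5.

K_p = 32.5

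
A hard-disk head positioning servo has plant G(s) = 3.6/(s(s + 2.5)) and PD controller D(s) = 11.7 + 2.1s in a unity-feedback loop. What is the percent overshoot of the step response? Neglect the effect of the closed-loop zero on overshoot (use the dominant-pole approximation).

Forward path: (11.7 + 2.1s)·3.6/(s(s+2.5)). The closed-loop characteristic equation is s² + (2.5 + 3.6·2.1)s + 3.6·11.7 = 0.
That is s² + 10.06s + 42.12 = 0, so ω_n = 6.49 rad/s and ζ = 10.06/(2·6.49) = 0.775.
%OS = 100·exp(−πζ/√(1−ζ²)) = 2.12%.

2.12%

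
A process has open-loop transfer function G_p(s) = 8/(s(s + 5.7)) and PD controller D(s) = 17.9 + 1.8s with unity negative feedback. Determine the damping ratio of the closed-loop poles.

Forward path: (17.9 + 1.8s)·8/(s(s+5.7)). The closed-loop characteristic equation is s² + (5.7 + 8·1.8)s + 8·17.9 = 0.
That is s² + 20.1s + 143.2 = 0, so ω_n = 11.97 rad/s and ζ = 20.1/(2·11.97) = 0.8398.

ζ = 0.84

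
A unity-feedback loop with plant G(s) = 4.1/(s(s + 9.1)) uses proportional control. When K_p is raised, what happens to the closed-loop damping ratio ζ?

ζ = 9.1/(2√(4.1K_p)); increasing K_p raises the denominator, so ζ falls.

decrease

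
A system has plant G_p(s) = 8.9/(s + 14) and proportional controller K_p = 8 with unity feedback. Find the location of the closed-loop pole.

s = -85.2

Closed-loop transfer function: T(s) = K_p·G_p(s)/(1 + K_p·G_p(s)) = 71.2/(s + 14 + 71.2) = 71.2/(s + 85.2).
The closed-loop pole is at s = −85.2.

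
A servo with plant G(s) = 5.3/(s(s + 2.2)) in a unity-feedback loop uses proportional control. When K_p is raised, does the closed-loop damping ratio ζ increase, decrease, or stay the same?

ζ = 2.2/(2√(5.3K_p)); increasing K_p raises the denominator, so ζ falls.

decrease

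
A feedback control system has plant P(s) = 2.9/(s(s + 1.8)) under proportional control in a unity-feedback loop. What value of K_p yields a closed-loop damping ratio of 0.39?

K_p = 1.84

Closed-loop characteristic equation: s² + 1.8s + K_p·2.9 = 0.
So ω_n = √(2.9K_p) and 2ζω_n = 1.8, giving ζ = 1.8/(2√(2.9K_p)).
Setting ζ = 0.39: √(2.9K_p) = 1.8/(2·0.39) = 2.308, so K_p = 5.325/2.9 = 1.84.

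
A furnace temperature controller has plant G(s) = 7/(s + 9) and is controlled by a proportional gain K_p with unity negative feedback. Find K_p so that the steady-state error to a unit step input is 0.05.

The loop is type 0, so e_ss(step) = 1/(1 + K_pos) with K_pos = K_p·G(0).
G(0) = 0.7778. Require 1/(1 + K_p·0.7778) = 0.05, so 1 + 0.7778·K_p = 20.
K_p = (20 − 1)/0.7778 = 24.4.

K_p = 24.4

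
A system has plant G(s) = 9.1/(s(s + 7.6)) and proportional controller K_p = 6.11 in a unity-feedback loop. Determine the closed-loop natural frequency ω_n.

ω_n = 7.46 rad/s

1 + K_p·G(s) = 0 gives s² + 7.6s + 55.6 = 0.
So ω_n² = 55.6 ⇒ ω_n = 7.457 rad/s, and ζ = 7.6/(2ω_n) = 0.51.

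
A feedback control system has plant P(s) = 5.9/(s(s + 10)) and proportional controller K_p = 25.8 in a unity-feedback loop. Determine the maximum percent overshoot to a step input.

The closed-loop denominator s² + 10s + 152.2 gives ω_n = √152.2 = 12.34 and ζ = 10/(2ω_n) = 0.4053.
%OS = 100·exp(−πζ/√(1−ζ²)) = 100·exp(−π·0.4053/√0.8358) = 24.8%.

24.8%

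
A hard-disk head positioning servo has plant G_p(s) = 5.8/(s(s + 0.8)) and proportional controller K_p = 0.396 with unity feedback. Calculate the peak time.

T_p = 2.15 s

Closed-loop characteristic equation: s² + 0.8s + 2.297 = 0, so ω_n = 1.516 rad/s and ζ = 0.8/(2·1.516) = 0.2639.
Damped frequency ω_d = ω_n√(1−ζ²) = 1.462 rad/s, so peak time T_p = π/ω_d = 2.15 s.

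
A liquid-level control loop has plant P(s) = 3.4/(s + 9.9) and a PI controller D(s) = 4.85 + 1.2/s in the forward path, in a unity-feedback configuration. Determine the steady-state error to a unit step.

The open loop D(s)P(s) has a pole at the origin (type 1), so the static position error constant is infinite and e_ss = 1/(1+∞) = 0.

0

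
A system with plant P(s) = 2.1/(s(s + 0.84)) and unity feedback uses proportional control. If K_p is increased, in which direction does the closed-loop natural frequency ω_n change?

increase

ω_n = √(2.1·K_p), which grows with K_p.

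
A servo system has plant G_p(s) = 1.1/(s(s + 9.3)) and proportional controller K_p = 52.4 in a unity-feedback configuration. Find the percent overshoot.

8.77%

The closed-loop denominator s² + 9.3s + 57.64 gives ω_n = √57.64 = 7.592 and ζ = 9.3/(2ω_n) = 0.6125.
%OS = 100·exp(−πζ/√(1−ζ²)) = 100·exp(−π·0.6125/√0.6249) = 8.77%.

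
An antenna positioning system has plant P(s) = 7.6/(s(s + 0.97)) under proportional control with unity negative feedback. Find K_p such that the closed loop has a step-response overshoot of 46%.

K_p = 0.538

From %OS = 100·exp(−πζ/√(1−ζ²)) = 46%, ζ = −ln(0.46)/√(π²+ln²(0.46)) = 0.24.
Characteristic equation s² + 0.97s + 7.6K_p = 0 gives ζ = 0.97/(2√(7.6K_p)).
Setting ζ = 0.24: √(7.6K_p) = 0.97/(2·0.24) = 2.021, so K_p = 4.085/7.6 = 0.538.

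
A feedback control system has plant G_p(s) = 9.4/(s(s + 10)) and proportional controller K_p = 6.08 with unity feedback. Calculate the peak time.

The closed-loop denominator s² + 10s + 57.15 gives ω_n = √57.15 = 7.56 and ζ = 10/(2ω_n) = 0.6614.
Damped frequency ω_d = ω_n√(1−ζ²) = 5.67 rad/s, so peak time T_p = π/ω_d = 0.554 s.

T_p = 0.554 s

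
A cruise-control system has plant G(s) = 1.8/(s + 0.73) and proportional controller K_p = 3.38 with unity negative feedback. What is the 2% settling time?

T_s ≈ 0.587 s

Closed-loop transfer function: T(s) = K_p·G(s)/(1 + K_p·G(s)) = 6.084/(s + 0.73 + 6.084) = 6.084/(s + 6.814).
Time constant τ = 1/6.814 = 0.1468 s, so the 2% settling time is about 4τ = 0.587 s.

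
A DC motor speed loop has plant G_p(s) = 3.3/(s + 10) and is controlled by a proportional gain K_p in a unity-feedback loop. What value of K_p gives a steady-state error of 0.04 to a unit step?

The loop is type 0, so e_ss(step) = 1/(1 + K_pos) with K_pos = K_p·G_p(0).
G_p(0) = 0.33. Require 1/(1 + K_p·0.33) = 0.04, so 1 + 0.33·K_p = 25.
K_p = (25 − 1)/0.33 = 72.7.

K_p = 72.7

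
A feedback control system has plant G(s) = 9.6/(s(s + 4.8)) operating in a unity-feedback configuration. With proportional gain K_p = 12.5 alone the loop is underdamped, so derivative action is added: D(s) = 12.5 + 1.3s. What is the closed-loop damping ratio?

ζ = 0.789

Forward path: (12.5 + 1.3s)·9.6/(s(s+4.8)). The closed-loop characteristic equation is s² + (4.8 + 9.6·1.3)s + 9.6·12.5 = 0.
That is s² + 17.28s + 120 = 0, so ω_n = 10.95 rad/s and ζ = 17.28/(2·10.95) = 0.7887.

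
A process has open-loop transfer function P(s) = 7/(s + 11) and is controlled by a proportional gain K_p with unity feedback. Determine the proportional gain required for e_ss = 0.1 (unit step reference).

For a type-0 loop with proportional control, e_ss = 1/(1 + K_p·P(0)).
P(0) = 0.6364. Require 1/(1 + K_p·0.6364) = 0.1, so 1 + 0.6364·K_p = 10.
K_p = (10 − 1)/0.6364 = 14.1.

K_p = 14.1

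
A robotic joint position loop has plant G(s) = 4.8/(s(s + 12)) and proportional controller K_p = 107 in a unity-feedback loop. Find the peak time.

T_p = 0.144 s

Closed-loop characteristic equation: s² + 12s + 513.6 = 0, so ω_n = 22.66 rad/s and ζ = 12/(2·22.66) = 0.2648.
Damped frequency ω_d = ω_n√(1−ζ²) = 21.85 rad/s, so peak time T_p = π/ω_d = 0.144 s.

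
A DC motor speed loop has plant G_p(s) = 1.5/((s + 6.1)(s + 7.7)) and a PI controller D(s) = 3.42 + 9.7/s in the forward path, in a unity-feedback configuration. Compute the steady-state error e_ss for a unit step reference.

0

The open loop D(s)G_p(s) has a pole at the origin (type 1), so the static position error constant is infinite and e_ss = 1/(1+∞) = 0.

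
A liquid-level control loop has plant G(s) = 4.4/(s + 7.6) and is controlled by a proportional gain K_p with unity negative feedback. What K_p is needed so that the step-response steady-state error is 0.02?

Steady-state error for a unit step on this type-0 loop is 1/(1 + K_p·G(0)).
G(0) = 0.5789. Require 1/(1 + K_p·0.5789) = 0.02, so 1 + 0.5789·K_p = 50.
K_p = (50 − 1)/0.5789 = 84.6.

K_p = 84.6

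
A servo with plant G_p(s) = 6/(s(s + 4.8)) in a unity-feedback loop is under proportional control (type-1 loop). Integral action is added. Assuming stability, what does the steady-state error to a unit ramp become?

The integrator raises the loop to type 2, so K_v → ∞ and e_ss to a ramp is zero.

0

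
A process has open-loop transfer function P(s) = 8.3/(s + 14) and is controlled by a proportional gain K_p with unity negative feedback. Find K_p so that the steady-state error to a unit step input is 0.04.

The loop is type 0, so e_ss(step) = 1/(1 + K_pos) with K_pos = K_p·P(0).
P(0) = 0.5929. Require 1/(1 + K_p·0.5929) = 0.04, so 1 + 0.5929·K_p = 25.
K_p = (25 − 1)/0.5929 = 40.5.

K_p = 40.5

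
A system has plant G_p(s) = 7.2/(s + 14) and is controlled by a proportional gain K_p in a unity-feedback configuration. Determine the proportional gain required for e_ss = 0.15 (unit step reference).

For a type-0 loop with proportional control, e_ss = 1/(1 + K_p·G_p(0)).
G_p(0) = 0.5143. Require 1/(1 + K_p·0.5143) = 0.15, so 1 + 0.5143·K_p = 6.667.
K_p = (6.667 − 1)/0.5143 = 11.

K_p = 11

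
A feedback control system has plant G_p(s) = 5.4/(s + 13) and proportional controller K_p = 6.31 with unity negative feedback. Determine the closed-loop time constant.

τ = 0.0212 s

Closed-loop transfer function: T(s) = K_p·G_p(s)/(1 + K_p·G_p(s)) = 34.07/(s + 13 + 34.07) = 34.07/(s + 47.07).
Time constant τ = 1/47.07 = 0.0212 s.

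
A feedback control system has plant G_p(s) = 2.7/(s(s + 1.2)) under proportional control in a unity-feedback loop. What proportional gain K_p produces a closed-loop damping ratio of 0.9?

K_p = 0.165

Closed-loop characteristic equation: s² + 1.2s + K_p·2.7 = 0.
So ω_n = √(2.7K_p) and 2ζω_n = 1.2, giving ζ = 1.2/(2√(2.7K_p)).
Setting ζ = 0.9: √(2.7K_p) = 1.2/(2·0.9) = 0.6667, so K_p = 0.4444/2.7 = 0.165.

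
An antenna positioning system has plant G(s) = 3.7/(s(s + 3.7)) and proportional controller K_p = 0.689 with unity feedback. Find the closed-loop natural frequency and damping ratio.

ω_n = 1.6 rad/s, ζ = 1.16

1 + K_p·G(s) = 0 gives s² + 3.7s + 2.549 = 0.
So ω_n² = 2.549 ⇒ ω_n = 1.597 rad/s, and ζ = 3.7/(2ω_n) = 1.16.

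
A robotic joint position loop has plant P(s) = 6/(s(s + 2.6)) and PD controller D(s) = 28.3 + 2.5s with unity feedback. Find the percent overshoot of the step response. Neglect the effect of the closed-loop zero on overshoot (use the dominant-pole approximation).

5.63%

Forward path: (28.3 + 2.5s)·6/(s(s+2.6)). The closed-loop characteristic equation is s² + (2.6 + 6·2.5)s + 6·28.3 = 0.
That is s² + 17.6s + 169.8 = 0, so ω_n = 13.03 rad/s and ζ = 17.6/(2·13.03) = 0.6753.
%OS = 100·exp(−πζ/√(1−ζ²)) = 5.63%.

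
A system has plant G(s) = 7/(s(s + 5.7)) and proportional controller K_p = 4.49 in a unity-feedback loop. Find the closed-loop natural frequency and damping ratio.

ω_n = 5.61 rad/s, ζ = 0.508

With unity feedback the closed-loop characteristic equation is s² + 5.7s + 4.49·7 = s² + 5.7s + 31.43 = 0.
Matching s² + 2ζω_n s + ω_n²: ω_n = √31.43 = 5.606 rad/s and 2ζω_n = 5.7, so ζ = 5.7/(2·5.606) = 0.508.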